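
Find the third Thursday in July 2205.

July 1, 2205 is a Monday.
The first Thursday is therefore July 4 (3 days later).
The third Thursday is 4 + 2×7 = July 18.

July 18, 2205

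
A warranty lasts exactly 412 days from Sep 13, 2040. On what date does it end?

+365 (one year) → Sep 13, 2041 (47 left).
Sep has 30 days: +18 → Oct 1, 2041 (29 left).
+29 → Oct 30, 2041.

October 30, 2041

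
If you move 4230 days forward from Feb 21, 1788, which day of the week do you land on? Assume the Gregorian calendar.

Feb 21, 1788 is a Thursday.
4230 mod 7 = 2, so 4230 days after a Thursday is Thursday + 2 = Saturday.

Saturday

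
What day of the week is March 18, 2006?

Saturday

Doomsday rule: the anchor day for the 2000s is Tuesday. For year 06: 6÷12 = 0 r 6, and 6÷4 = 1, so 0+6+1 = 7.
Tuesday + 7 ≡ Tuesday — that's 2006's doomsday.
In March the doomsday date is Mar 14.
Mar 18 is 4 days after Mar 14; 4 mod 7 = 4, so Tuesday + 4 = Saturday.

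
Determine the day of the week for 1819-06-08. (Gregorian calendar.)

Tuesday

Doomsday rule: the anchor day for the 1800s is Friday. For year 19: 19÷12 = 1 r 7, and 7÷4 = 1, so 1+7+1 = 9.
Friday + 9 ≡ Sunday — that's 1819's doomsday.
In June the doomsday date is Jun 6.
Jun 8 is 2 days after Jun 6; 2 mod 7 = 2, so Sunday + 2 = Tuesday.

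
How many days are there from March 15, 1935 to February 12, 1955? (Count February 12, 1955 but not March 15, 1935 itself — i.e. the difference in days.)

Mar 15, 1935 → Mar 15, 1936: 366 days (Feb 29, 1936 is in that span).
Mar 15, 1936 → Mar 15, 1937: 365 days.
Mar 15, 1937 → Mar 15, 1938: 365 days.
Mar 15, 1938 → Mar 15, 1939: 365 days.
Mar 15, 1939 → Mar 15, 1940: 366 days (Feb 29, 1940 is in that span).
Mar 15, 1940 → Mar 15, 1941: 365 days.
Mar 15, 1941 → Mar 15, 1942: 365 days.
Mar 15, 1942 → Mar 15, 1943: 365 days.
Mar 15, 1943 → Mar 15, 1944: 366 days (Feb 29, 1944 is in that span).
Mar 15, 1944 → Mar 15, 1945: 365 days.
Mar 15, 1945 → Mar 15, 1946: 365 days.
Mar 15, 1946 → Mar 15, 1947: 365 days.
Mar 15, 1947 → Mar 15, 1948: 366 days (Feb 29, 1948 is in that span).
Mar 15, 1948 → Mar 15, 1949: 365 days.
Mar 15, 1949 → Mar 15, 1950: 365 days.
Mar 15, 1950 → Mar 15, 1951: 365 days.
Mar 15, 1951 → Mar 15, 1952: 366 days (Feb 29, 1952 is in that span).
Mar 15, 1952 → Mar 15, 1953: 365 days.
Mar 15, 1953 → Mar 15, 1954: 365 days.
Mar 15, 1954 → Apr 15, 1954: 31 days (March has 31).
Apr 15, 1954 → May 15, 1954: 30 days (April has 30).
May 15, 1954 → Jun 15, 1954: 31 days (May has 31).
Jun 15, 1954 → Jul 15, 1954: 30 days (June has 30).
Jul 15, 1954 → Aug 15, 1954: 31 days (July has 31).
Aug 15, 1954 → Sep 15, 1954: 31 days (August has 31).
Sep 15, 1954 → Oct 15, 1954: 30 days (September has 30).
Oct 15, 1954 → Nov 15, 1954: 31 days (October has 31).
Nov 15, 1954 → Dec 15, 1954: 30 days (November has 30).
Dec 15, 1954 → Jan 15, 1955: 31 days (December has 31).
Jan 15, 1955 → Feb 12, 1955: 28 days.
Total: 7274 days.

7274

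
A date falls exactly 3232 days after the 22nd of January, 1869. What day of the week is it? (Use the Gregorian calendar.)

Wednesday

First find the weekday of Jan 22, 1869. Doomsday rule: the anchor day for the 1800s is Friday. For year 69: 69÷12 = 5 r 9, and 9÷4 = 2, so 5+9+2 = 16.
Friday + 16 ≡ Sunday — that's 1869's doomsday.
In January the doomsday date is Jan 3 (1869 is not a leap year).
Jan 22 is 19 days after Jan 3; 19 mod 7 = 5, so Sunday + 5 = Friday.
3232 mod 7 = 5, so 3232 days after a Friday is Friday + 5 = Wednesday.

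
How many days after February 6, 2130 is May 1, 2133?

Feb 6, 2130 → Feb 6, 2131: 365 days.
Feb 6, 2131 → Feb 6, 2132: 365 days.
Feb 6, 2132 → Feb 6, 2133: 366 days (Feb 29, 2132 is in that span).
Feb 6, 2133 → Mar 6, 2133: 28 days (February has 28).
Mar 6, 2133 → Apr 6, 2133: 31 days (March has 31).
Apr 6, 2133 → May 1, 2133: 25 days.
Total: 1180 days.

1180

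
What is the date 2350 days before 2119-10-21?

−365 (one year) → Oct 21, 2118 (1985 left).
−365 (one year) → Oct 21, 2117 (1620 left).
−365 (one year) → Oct 21, 2116 (1255 left).
−366 (one year; includes Feb 29, 2116) → Oct 21, 2115 (889 left).
−365 (one year) → Oct 21, 2114 (524 left).
−365 (one year) → Oct 21, 2113 (159 left).
−21 → Sep 30, 2113 (end of Sep, 30 days; 138 left).
−30 → Aug 31, 2113 (end of Aug, 31 days; 108 left).
−31 → Jul 31, 2113 (end of Jul, 31 days; 77 left).
−31 → Jun 30, 2113 (end of Jun, 30 days; 46 left).
−30 → May 31, 2113 (end of May, 31 days; 16 left).
−16 → May 15, 2113.

May 15, 2113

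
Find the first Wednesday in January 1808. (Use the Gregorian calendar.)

January 6, 1808

January 1, 1808 is a Friday.
The first Wednesday is therefore January 6 (5 days later).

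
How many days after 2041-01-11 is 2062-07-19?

Jan 11, 2041 → Jan 11, 2042: 365 days.
Jan 11, 2042 → Jan 11, 2043: 365 days.
Jan 11, 2043 → Jan 11, 2044: 365 days.
Jan 11, 2044 → Jan 11, 2045: 366 days (Feb 29, 2044 is in that span).
Jan 11, 2045 → Jan 11, 2046: 365 days.
Jan 11, 2046 → Jan 11, 2047: 365 days.
Jan 11, 2047 → Jan 11, 2048: 365 days.
Jan 11, 2048 → Jan 11, 2049: 366 days (Feb 29, 2048 is in that span).
Jan 11, 2049 → Jan 11, 2050: 365 days.
Jan 11, 2050 → Jan 11, 2051: 365 days.
Jan 11, 2051 → Jan 11, 2052: 365 days.
Jan 11, 2052 → Jan 11, 2053: 366 days (Feb 29, 2052 is in that span).
Jan 11, 2053 → Jan 11, 2054: 365 days.
Jan 11, 2054 → Jan 11, 2055: 365 days.
Jan 11, 2055 → Jan 11, 2056: 365 days.
Jan 11, 2056 → Jan 11, 2057: 366 days (Feb 29, 2056 is in that span).
Jan 11, 2057 → Jan 11, 2058: 365 days.
Jan 11, 2058 → Jan 11, 2059: 365 days.
Jan 11, 2059 → Jan 11, 2060: 365 days.
Jan 11, 2060 → Jan 11, 2061: 366 days (Feb 29, 2060 is in that span).
Jan 11, 2061 → Jan 11, 2062: 365 days.
Jan 11, 2062 → Feb 11, 2062: 31 days (January has 31).
Feb 11, 2062 → Mar 11, 2062: 28 days (February has 28).
Mar 11, 2062 → Apr 11, 2062: 31 days (March has 31).
Apr 11, 2062 → May 11, 2062: 30 days (April has 30).
May 11, 2062 → Jun 11, 2062: 31 days (May has 31).
Jun 11, 2062 → Jul 11, 2062: 30 days (June has 30).
Jul 11, 2062 → Jul 19, 2062: 8 days.
Total: 7859 days.

7859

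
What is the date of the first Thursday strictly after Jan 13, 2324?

January 17, 2324

Jan 13, 2324 is a Sunday.
From Sunday to the next Thursday is 4 days.
Jan 13, 2324 + 4 = Jan 17, 2324.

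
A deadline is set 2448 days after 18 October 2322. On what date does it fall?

+365 (one year) → Oct 18, 2323 (2083 left).
+366 (one year; includes Feb 29, 2324) → Oct 18, 2324 (1717 left).
+365 (one year) → Oct 18, 2325 (1352 left).
+365 (one year) → Oct 18, 2326 (987 left).
+365 (one year) → Oct 18, 2327 (622 left).
+366 (one year; includes Feb 29, 2328) → Oct 18, 2328 (256 left).
Oct has 31 days: +14 → Nov 1, 2328 (242 left).
Nov has 30 days: +30 → Dec 1, 2328 (212 left).
Dec has 31 days: +31 → Jan 1, 2329 (181 left).
Jan has 31 days: +31 → Feb 1, 2329 (150 left).
Feb has 28 days: +28 → Mar 1, 2329 (122 left).
Mar has 31 days: +31 → Apr 1, 2329 (91 left).
Apr has 30 days: +30 → May 1, 2329 (61 left).
May has 31 days: +31 → Jun 1, 2329 (30 left).
Jun has 30 days: +30 → Jul 1, 2329 (0 left).

July 1, 2329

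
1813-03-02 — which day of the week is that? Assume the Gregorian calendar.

Tuesday

Doomsday rule: the anchor day for the 1800s is Friday. For year 13: 13÷12 = 1 r 1, and 1÷4 = 0, so 1+1+0 = 2.
Friday + 2 ≡ Sunday — that's 1813's doomsday.
In March the doomsday date is Mar 14.
Mar 2 is 12 days before Mar 14; 12 mod 7 = 5, so Sunday − 5 = Tuesday.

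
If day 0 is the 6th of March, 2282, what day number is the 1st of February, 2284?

Mar 6, 2282 → Mar 6, 2283: 365 days.
Mar 6, 2283 → Apr 6, 2283: 31 days (March has 31).
Apr 6, 2283 → May 6, 2283: 30 days (April has 30).
May 6, 2283 → Jun 6, 2283: 31 days (May has 31).
Jun 6, 2283 → Jul 6, 2283: 30 days (June has 30).
Jul 6, 2283 → Aug 6, 2283: 31 days (July has 31).
Aug 6, 2283 → Sep 6, 2283: 31 days (August has 31).
Sep 6, 2283 → Oct 6, 2283: 30 days (September has 30).
Oct 6, 2283 → Nov 6, 2283: 31 days (October has 31).
Nov 6, 2283 → Dec 6, 2283: 30 days (November has 30).
Dec 6, 2283 → Jan 6, 2284: 31 days (December has 31).
Jan 6, 2284 → Feb 1, 2284: 26 days.
Total: 697 days.

697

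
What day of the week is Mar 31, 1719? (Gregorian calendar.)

Friday

Doomsday rule: the anchor day for the 1700s is Sunday. For year 19: 19÷12 = 1 r 7, and 7÷4 = 1, so 1+7+1 = 9.
Sunday + 9 ≡ Tuesday — that's 1719's doomsday.
In March the doomsday date is Mar 14.
Mar 31 is 17 days after Mar 14; 17 mod 7 = 3, so Tuesday + 3 = Friday.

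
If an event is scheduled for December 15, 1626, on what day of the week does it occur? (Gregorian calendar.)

Tuesday

Doomsday rule: the anchor day for the 1600s is Tuesday. For year 26: 26÷12 = 2 r 2, and 2÷4 = 0, so 2+2+0 = 4.
Tuesday + 4 ≡ Saturday — that's 1626's doomsday.
In December the doomsday date is Dec 12.
Dec 15 is 3 days after Dec 12; 3 mod 7 = 3, so Saturday + 3 = Tuesday.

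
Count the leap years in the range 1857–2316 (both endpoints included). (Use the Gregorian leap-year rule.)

Multiples of 4 in [1857,2316]: 115.
Of those, multiples of 100: 5 (not leap unless ÷400).
Multiples of 400: 1.
Leap years = 115 − 5 + 1 = 111.

111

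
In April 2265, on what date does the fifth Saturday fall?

April 29, 2265

April 1, 2265 is a Saturday.
The first Saturday is therefore April 1 (same day).
The fifth Saturday is 1 + 4×7 = April 29.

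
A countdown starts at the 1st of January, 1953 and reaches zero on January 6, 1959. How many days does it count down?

2196

Jan 1, 1953 → Jan 1, 1954: 365 days.
Jan 1, 1954 → Jan 1, 1955: 365 days.
Jan 1, 1955 → Jan 1, 1956: 365 days.
Jan 1, 1956 → Jan 1, 1957: 366 days (Feb 29, 1956 is in that span).
Jan 1, 1957 → Jan 1, 1958: 365 days.
Jan 1, 1958 → Feb 1, 1958: 31 days (January has 31).
Feb 1, 1958 → Mar 1, 1958: 28 days (February has 28).
Mar 1, 1958 → Apr 1, 1958: 31 days (March has 31).
Apr 1, 1958 → May 1, 1958: 30 days (April has 30).
May 1, 1958 → Jun 1, 1958: 31 days (May has 31).
Jun 1, 1958 → Jul 1, 1958: 30 days (June has 30).
Jul 1, 1958 → Aug 1, 1958: 31 days (July has 31).
Aug 1, 1958 → Sep 1, 1958: 31 days (August has 31).
Sep 1, 1958 → Oct 1, 1958: 30 days (September has 30).
Oct 1, 1958 → Nov 1, 1958: 31 days (October has 31).
Nov 1, 1958 → Dec 1, 1958: 30 days (November has 30).
Dec 1, 1958 → Jan 1, 1959: 31 days (December has 31).
Jan 1, 1959 → Jan 6, 1959: 5 days.
Total: 2196 days.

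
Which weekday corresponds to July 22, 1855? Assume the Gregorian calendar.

Sunday

Doomsday rule: the anchor day for the 1800s is Friday. For year 55: 55÷12 = 4 r 7, and 7÷4 = 1, so 4+7+1 = 12.
Friday + 12 ≡ Wednesday — that's 1855's doomsday.
In July the doomsday date is Jul 11.
Jul 22 is 11 days after Jul 11; 11 mod 7 = 4, so Wednesday + 4 = Sunday.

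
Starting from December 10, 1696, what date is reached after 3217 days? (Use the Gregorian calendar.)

+365 (one year) → Dec 10, 1697 (2852 left).
+365 (one year) → Dec 10, 1698 (2487 left).
+365 (one year) → Dec 10, 1699 (2122 left).
+365 (one year) → Dec 10, 1700 (1757 left).
+365 (one year) → Dec 10, 1701 (1392 left).
+365 (one year) → Dec 10, 1702 (1027 left).
+365 (one year) → Dec 10, 1703 (662 left).
+366 (one year; includes Feb 29, 1704) → Dec 10, 1704 (296 left).
Dec has 31 days: +22 → Jan 1, 1705 (274 left).
Jan has 31 days: +31 → Feb 1, 1705 (243 left).
Feb has 28 days: +28 → Mar 1, 1705 (215 left).
Mar has 31 days: +31 → Apr 1, 1705 (184 left).
Apr has 30 days: +30 → May 1, 1705 (154 left).
May has 31 days: +31 → Jun 1, 1705 (123 left).
Jun has 30 days: +30 → Jul 1, 1705 (93 left).
Jul has 31 days: +31 → Aug 1, 1705 (62 left).
Aug has 31 days: +31 → Sep 1, 1705 (31 left).
Sep has 30 days: +30 → Oct 1, 1705 (1 left).
+1 → Oct 2, 1705.

October 2, 1705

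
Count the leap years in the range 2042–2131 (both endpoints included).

Multiples of 4 in [2042,2131]: 22.
Of those, multiples of 100: 1 (not leap unless ÷400).
Multiples of 400: 0.
Leap years = 22 − 1 + 0 = 21.

21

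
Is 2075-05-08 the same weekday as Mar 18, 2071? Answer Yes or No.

From Mar 18, 2071 to May 8, 2075 is 1512 days.
1512 mod 7 = 0, so they are the same weekday.
(Mar 18, 2071 is a Wednesday; May 8, 2075 is a Wednesday.)

Yes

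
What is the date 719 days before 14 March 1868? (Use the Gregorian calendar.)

March 26, 1866

−366 (one year; includes Feb 29, 1868) → Mar 14, 1867 (353 left).
−14 → Feb 28, 1867 (end of Feb, 28 days; 339 left).
−28 → Jan 31, 1867 (end of Jan, 31 days; 311 left).
−31 → Dec 31, 1866 (end of Dec, 31 days; 280 left).
−31 → Nov 30, 1866 (end of Nov, 30 days; 249 left).
−30 → Oct 31, 1866 (end of Oct, 31 days; 219 left).
−31 → Sep 30, 1866 (end of Sep, 30 days; 188 left).
−30 → Aug 31, 1866 (end of Aug, 31 days; 158 left).
−31 → Jul 31, 1866 (end of Jul, 31 days; 127 left).
−31 → Jun 30, 1866 (end of Jun, 30 days; 96 left).
−30 → May 31, 1866 (end of May, 31 days; 66 left).
−31 → Apr 30, 1866 (end of Apr, 30 days; 35 left).
−30 → Mar 31, 1866 (end of Mar, 31 days; 5 left).
−5 → Mar 26, 1866.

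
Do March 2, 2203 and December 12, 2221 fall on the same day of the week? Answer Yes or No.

From Mar 2, 2203 to Dec 12, 2221 is 6860 days.
6860 mod 7 = 0, so they are the same weekday.
(Mar 2, 2203 is a Wednesday; Dec 12, 2221 is a Wednesday.)

Yes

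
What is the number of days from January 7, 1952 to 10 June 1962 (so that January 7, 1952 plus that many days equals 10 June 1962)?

Jan 7, 1952 → Jan 7, 1953: 366 days (Feb 29, 1952 is in that span).
Jan 7, 1953 → Jan 7, 1954: 365 days.
Jan 7, 1954 → Jan 7, 1955: 365 days.
Jan 7, 1955 → Jan 7, 1956: 365 days.
Jan 7, 1956 → Jan 7, 1957: 366 days (Feb 29, 1956 is in that span).
Jan 7, 1957 → Jan 7, 1958: 365 days.
Jan 7, 1958 → Jan 7, 1959: 365 days.
Jan 7, 1959 → Jan 7, 1960: 365 days.
Jan 7, 1960 → Jan 7, 1961: 366 days (Feb 29, 1960 is in that span).
Jan 7, 1961 → Jan 7, 1962: 365 days.
Jan 7, 1962 → Feb 7, 1962: 31 days (January has 31).
Feb 7, 1962 → Mar 7, 1962: 28 days (February has 28).
Mar 7, 1962 → Apr 7, 1962: 31 days (March has 31).
Apr 7, 1962 → May 7, 1962: 30 days (April has 30).
May 7, 1962 → Jun 7, 1962: 31 days (May has 31).
Jun 7, 1962 → Jun 10, 1962: 3 days.
Total: 3807 days.

3807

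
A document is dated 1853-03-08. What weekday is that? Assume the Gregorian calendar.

Tuesday

Doomsday rule: the anchor day for the 1800s is Friday. For year 53: 53÷12 = 4 r 5, and 5÷4 = 1, so 4+5+1 = 10.
Friday + 10 ≡ Monday — that's 1853's doomsday.
In March the doomsday date is Mar 14.
Mar 8 is 6 days before Mar 14; 6 mod 7 = 6, so Monday − 6 = Tuesday.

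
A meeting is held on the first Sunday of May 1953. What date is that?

May 3, 1953

May 1, 1953 is a Friday.
The first Sunday is therefore May 3 (2 days later).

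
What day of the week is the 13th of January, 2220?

Thursday

Doomsday rule: the anchor day for the 2200s is Friday. For year 20: 20÷12 = 1 r 8, and 8÷4 = 2, so 1+8+2 = 11.
Friday + 11 ≡ Tuesday — that's 2220's doomsday.
In January the doomsday date is Jan 4 (2220 is a leap year (divisible by 4)).
Jan 13 is 9 days after Jan 4; 9 mod 7 = 2, so Tuesday + 2 = Thursday.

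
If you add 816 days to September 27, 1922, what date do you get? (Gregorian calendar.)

December 21, 1924

+365 (one year) → Sep 27, 1923 (451 left).
+366 (one year; includes Feb 29, 1924) → Sep 27, 1924 (85 left).
Sep has 30 days: +4 → Oct 1, 1924 (81 left).
Oct has 31 days: +31 → Nov 1, 1924 (50 left).
Nov has 30 days: +30 → Dec 1, 1924 (20 left).
+20 → Dec 21, 1924.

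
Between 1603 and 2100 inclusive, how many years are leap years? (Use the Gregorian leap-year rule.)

Multiples of 4 in [1603,2100]: 125.
Of those, multiples of 100: 5 (not leap unless ÷400).
Multiples of 400: 1.
Leap years = 125 − 5 + 1 = 121.

121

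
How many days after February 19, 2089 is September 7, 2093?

Feb 19, 2089 → Feb 19, 2090: 365 days.
Feb 19, 2090 → Feb 19, 2091: 365 days.
Feb 19, 2091 → Feb 19, 2092: 365 days.
Feb 19, 2092 → Feb 19, 2093: 366 days (Feb 29, 2092 is in that span).
Feb 19, 2093 → Mar 19, 2093: 28 days (February has 28).
Mar 19, 2093 → Apr 19, 2093: 31 days (March has 31).
Apr 19, 2093 → May 19, 2093: 30 days (April has 30).
May 19, 2093 → Jun 19, 2093: 31 days (May has 31).
Jun 19, 2093 → Jul 19, 2093: 30 days (June has 30).
Jul 19, 2093 → Aug 19, 2093: 31 days (July has 31).
Aug 19, 2093 → Sep 7, 2093: 19 days.
Total: 1661 days.

1661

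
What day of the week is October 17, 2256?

Friday

Doomsday rule: the anchor day for the 2200s is Friday. For year 56: 56÷12 = 4 r 8, and 8÷4 = 2, so 4+8+2 = 14.
Friday + 14 ≡ Friday — that's 2256's doomsday.
In October the doomsday date is Oct 10.
Oct 17 is 7 days after Oct 10; 7 mod 7 = 0, so Friday + 0 = Friday.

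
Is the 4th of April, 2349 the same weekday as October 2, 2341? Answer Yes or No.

No

From Oct 2, 2341 to Apr 4, 2349 is 2741 days.
2741 mod 7 = 4, so they are different weekdays.
(Oct 2, 2341 is a Thursday; Apr 4, 2349 is a Monday.)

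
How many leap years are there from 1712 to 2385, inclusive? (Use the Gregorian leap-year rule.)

164

Multiples of 4 in [1712,2385]: 169.
Of those, multiples of 100: 6 (not leap unless ÷400).
Multiples of 400: 1.
Leap years = 169 − 6 + 1 = 164.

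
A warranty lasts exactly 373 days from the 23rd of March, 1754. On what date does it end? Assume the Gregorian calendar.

March 31, 1755

Mar has 31 days: +9 → Apr 1, 1754 (364 left).
Apr has 30 days: +30 → May 1, 1754 (334 left).
May has 31 days: +31 → Jun 1, 1754 (303 left).
Jun has 30 days: +30 → Jul 1, 1754 (273 left).
Jul has 31 days: +31 → Aug 1, 1754 (242 left).
Aug has 31 days: +31 → Sep 1, 1754 (211 left).
Sep has 30 days: +30 → Oct 1, 1754 (181 left).
Oct has 31 days: +31 → Nov 1, 1754 (150 left).
Nov has 30 days: +30 → Dec 1, 1754 (120 left).
Dec has 31 days: +31 → Jan 1, 1755 (89 left).
Jan has 31 days: +31 → Feb 1, 1755 (58 left).
Feb has 28 days: +28 → Mar 1, 1755 (30 left).
+30 → Mar 31, 1755.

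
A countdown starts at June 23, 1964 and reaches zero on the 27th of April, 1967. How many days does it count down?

Jun 23, 1964 → Jun 23, 1965: 365 days.
Jun 23, 1965 → Jun 23, 1966: 365 days.
Jun 23, 1966 → Jul 23, 1966: 30 days (June has 30).
Jul 23, 1966 → Aug 23, 1966: 31 days (July has 31).
Aug 23, 1966 → Sep 23, 1966: 31 days (August has 31).
Sep 23, 1966 → Oct 23, 1966: 30 days (September has 30).
Oct 23, 1966 → Nov 23, 1966: 31 days (October has 31).
Nov 23, 1966 → Dec 23, 1966: 30 days (November has 30).
Dec 23, 1966 → Jan 23, 1967: 31 days (December has 31).
Jan 23, 1967 → Feb 23, 1967: 31 days (January has 31).
Feb 23, 1967 → Mar 23, 1967: 28 days (February has 28).
Mar 23, 1967 → Apr 23, 1967: 31 days (March has 31).
Apr 23, 1967 → Apr 27, 1967: 4 days.
Total: 1038 days.

1038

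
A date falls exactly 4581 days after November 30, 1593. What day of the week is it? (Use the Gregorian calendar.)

Nov 30, 1593 is a Tuesday.
4581 mod 7 = 3, so 4581 days after a Tuesday is Tuesday + 3 = Friday.

Friday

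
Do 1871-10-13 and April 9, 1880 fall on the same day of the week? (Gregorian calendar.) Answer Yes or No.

Yes

From Oct 13, 1871 to Apr 9, 1880 is 3101 days.
3101 mod 7 = 0, so they are the same weekday.
(Oct 13, 1871 is a Friday; Apr 9, 1880 is a Friday.)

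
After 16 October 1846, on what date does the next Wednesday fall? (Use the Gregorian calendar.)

October 21, 1846

Oct 16, 1846 is a Friday.
From Friday to the next Wednesday is 5 days.
Oct 16, 1846 + 5 = Oct 21, 1846.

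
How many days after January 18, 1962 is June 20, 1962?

Jan 18, 1962 → Feb 18, 1962: 31 days (January has 31).
Feb 18, 1962 → Mar 18, 1962: 28 days (February has 28).
Mar 18, 1962 → Apr 18, 1962: 31 days (March has 31).
Apr 18, 1962 → May 18, 1962: 30 days (April has 30).
May 18, 1962 → Jun 18, 1962: 31 days (May has 31).
Jun 18, 1962 → Jun 20, 1962: 2 days.
Total: 153 days.

153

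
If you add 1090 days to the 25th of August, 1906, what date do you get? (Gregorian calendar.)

August 19, 1909

+365 (one year) → Aug 25, 1907 (725 left).
+366 (one year; includes Feb 29, 1908) → Aug 25, 1908 (359 left).
Aug has 31 days: +7 → Sep 1, 1908 (352 left).
Sep has 30 days: +30 → Oct 1, 1908 (322 left).
Oct has 31 days: +31 → Nov 1, 1908 (291 left).
Nov has 30 days: +30 → Dec 1, 1908 (261 left).
Dec has 31 days: +31 → Jan 1, 1909 (230 left).
Jan has 31 days: +31 → Feb 1, 1909 (199 left).
Feb has 28 days: +28 → Mar 1, 1909 (171 left).
Mar has 31 days: +31 → Apr 1, 1909 (140 left).
Apr has 30 days: +30 → May 1, 1909 (110 left).
May has 31 days: +31 → Jun 1, 1909 (79 left).
Jun has 30 days: +30 → Jul 1, 1909 (49 left).
Jul has 31 days: +31 → Aug 1, 1909 (18 left).
+18 → Aug 19, 1909.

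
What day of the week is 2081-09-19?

Friday

Doomsday rule: the anchor day for the 2000s is Tuesday. For year 81: 81÷12 = 6 r 9, and 9÷4 = 2, so 6+9+2 = 17.
Tuesday + 17 ≡ Friday — that's 2081's doomsday.
In September the doomsday date is Sep 5.
Sep 19 is 14 days after Sep 5; 14 mod 7 = 0, so Friday + 0 = Friday.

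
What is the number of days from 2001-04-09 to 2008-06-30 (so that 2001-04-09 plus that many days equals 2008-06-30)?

Apr 9, 2001 → Apr 9, 2002: 365 days.
Apr 9, 2002 → Apr 9, 2003: 365 days.
Apr 9, 2003 → Apr 9, 2004: 366 days (Feb 29, 2004 is in that span).
Apr 9, 2004 → Apr 9, 2005: 365 days.
Apr 9, 2005 → Apr 9, 2006: 365 days.
Apr 9, 2006 → Apr 9, 2007: 365 days.
Apr 9, 2007 → Apr 9, 2008: 366 days (Feb 29, 2008 is in that span).
Apr 9, 2008 → May 9, 2008: 30 days (April has 30).
May 9, 2008 → Jun 9, 2008: 31 days (May has 31).
Jun 9, 2008 → Jun 30, 2008: 21 days.
Total: 2639 days.

2639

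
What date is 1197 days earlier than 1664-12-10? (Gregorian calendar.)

August 31, 1661

−366 (one year; includes Feb 29, 1664) → Dec 10, 1663 (831 left).
−365 (one year) → Dec 10, 1662 (466 left).
−365 (one year) → Dec 10, 1661 (101 left).
−10 → Nov 30, 1661 (end of Nov, 30 days; 91 left).
−30 → Oct 31, 1661 (end of Oct, 31 days; 61 left).
−31 → Sep 30, 1661 (end of Sep, 30 days; 30 left).
−30 → Aug 31, 1661 (end of Aug, 31 days; 0 left).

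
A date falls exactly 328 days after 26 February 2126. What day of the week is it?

Monday

Feb 26, 2126 is a Tuesday.
328 mod 7 = 6, so 328 days after a Tuesday is Tuesday + 6 = Monday.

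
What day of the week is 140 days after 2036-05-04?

First find the weekday of May 4, 2036. Doomsday rule: the anchor day for the 2000s is Tuesday. For year 36: 36÷12 = 3 r 0, and 0÷4 = 0, so 3+0+0 = 3.
Tuesday + 3 ≡ Friday — that's 2036's doomsday.
In May the doomsday date is May 9.
May 4 is 5 days before May 9; 5 mod 7 = 5, so Friday − 5 = Sunday.
140 mod 7 = 0, so 140 days after a Sunday is Sunday + 0 = Sunday.

Sunday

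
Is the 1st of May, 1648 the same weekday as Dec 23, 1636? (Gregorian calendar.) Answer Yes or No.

No

From Dec 23, 1636 to May 1, 1648 is 4147 days.
4147 mod 7 = 3, so they are different weekdays.
(Dec 23, 1636 is a Tuesday; May 1, 1648 is a Friday.)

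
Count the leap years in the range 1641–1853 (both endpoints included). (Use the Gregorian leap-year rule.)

Multiples of 4 in [1641,1853]: 53.
Of those, multiples of 100: 2 (not leap unless ÷400).
Multiples of 400: 0.
Leap years = 53 − 2 + 0 = 51.

51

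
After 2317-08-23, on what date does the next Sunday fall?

Aug 23, 2317 is a Thursday.
From Thursday to the next Sunday is 3 days.
Aug 23, 2317 + 3 = Aug 26, 2317.

August 26, 2317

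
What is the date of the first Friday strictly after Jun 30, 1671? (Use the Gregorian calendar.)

July 3, 1671

Jun 30, 1671 is a Tuesday.
From Tuesday to the next Friday is 3 days.
Jun 30, 1671 + 3 = Jul 3, 1671.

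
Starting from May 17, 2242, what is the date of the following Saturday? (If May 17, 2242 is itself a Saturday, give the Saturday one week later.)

May 17, 2242 is a Tuesday.
From Tuesday to the next Saturday is 4 days.
May 17, 2242 + 4 = May 21, 2242.

May 21, 2242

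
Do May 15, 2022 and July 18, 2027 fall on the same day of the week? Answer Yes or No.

From May 15, 2022 to Jul 18, 2027 is 1890 days.
1890 mod 7 = 0, so they are the same weekday.
(May 15, 2022 is a Sunday; Jul 18, 2027 is a Sunday.)

Yes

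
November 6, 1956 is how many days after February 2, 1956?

Feb 2, 1956 → Mar 2, 1956: 29 days (February has 29).
Mar 2, 1956 → Apr 2, 1956: 31 days (March has 31).
Apr 2, 1956 → May 2, 1956: 30 days (April has 30).
May 2, 1956 → Jun 2, 1956: 31 days (May has 31).
Jun 2, 1956 → Jul 2, 1956: 30 days (June has 30).
Jul 2, 1956 → Aug 2, 1956: 31 days (July has 31).
Aug 2, 1956 → Sep 2, 1956: 31 days (August has 31).
Sep 2, 1956 → Oct 2, 1956: 30 days (September has 30).
Oct 2, 1956 → Nov 2, 1956: 31 days (October has 31).
Nov 2, 1956 → Nov 6, 1956: 4 days.
Total: 278 days.

278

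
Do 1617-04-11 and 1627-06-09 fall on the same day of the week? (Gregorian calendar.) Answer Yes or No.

No

From Apr 11, 1617 to Jun 9, 1627 is 3711 days.
3711 mod 7 = 1, so they are different weekdays.
(Apr 11, 1617 is a Tuesday; Jun 9, 1627 is a Wednesday.)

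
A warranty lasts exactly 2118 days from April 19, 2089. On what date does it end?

February 5, 2095

+365 (one year) → Apr 19, 2090 (1753 left).
+365 (one year) → Apr 19, 2091 (1388 left).
+366 (one year; includes Feb 29, 2092) → Apr 19, 2092 (1022 left).
+365 (one year) → Apr 19, 2093 (657 left).
+365 (one year) → Apr 19, 2094 (292 left).
Apr has 30 days: +12 → May 1, 2094 (280 left).
May has 31 days: +31 → Jun 1, 2094 (249 left).
Jun has 30 days: +30 → Jul 1, 2094 (219 left).
Jul has 31 days: +31 → Aug 1, 2094 (188 left).
Aug has 31 days: +31 → Sep 1, 2094 (157 left).
Sep has 30 days: +30 → Oct 1, 2094 (127 left).
Oct has 31 days: +31 → Nov 1, 2094 (96 left).
Nov has 30 days: +30 → Dec 1, 2094 (66 left).
Dec has 31 days: +31 → Jan 1, 2095 (35 left).
Jan has 31 days: +31 → Feb 1, 2095 (4 left).
+4 → Feb 5, 2095.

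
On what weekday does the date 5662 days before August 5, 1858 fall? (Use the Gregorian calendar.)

Friday

First find the weekday of Aug 5, 1858. Doomsday rule: the anchor day for the 1800s is Friday. For year 58: 58÷12 = 4 r 10, and 10÷4 = 2, so 4+10+2 = 16.
Friday + 16 ≡ Sunday — that's 1858's doomsday.
In August the doomsday date is Aug 8.
Aug 5 is 3 days before Aug 8; 3 mod 7 = 3, so Sunday − 3 = Thursday.
5662 mod 7 = 6, so 5662 days before a Thursday is Thursday − 6 = Friday.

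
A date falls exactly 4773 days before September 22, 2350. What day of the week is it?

Saturday

First find the weekday of Sep 22, 2350. Doomsday rule: the anchor day for the 2300s is Wednesday. For year 50: 50÷12 = 4 r 2, and 2÷4 = 0, so 4+2+0 = 6.
Wednesday + 6 ≡ Tuesday — that's 2350's doomsday.
In September the doomsday date is Sep 5.
Sep 22 is 17 days after Sep 5; 17 mod 7 = 3, so Tuesday + 3 = Friday.
4773 mod 7 = 6, so 4773 days before a Friday is Friday − 6 = Saturday.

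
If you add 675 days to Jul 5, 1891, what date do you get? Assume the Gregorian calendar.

+366 (one year; includes Feb 29, 1892) → Jul 5, 1892 (309 left).
Jul has 31 days: +27 → Aug 1, 1892 (282 left).
Aug has 31 days: +31 → Sep 1, 1892 (251 left).
Sep has 30 days: +30 → Oct 1, 1892 (221 left).
Oct has 31 days: +31 → Nov 1, 1892 (190 left).
Nov has 30 days: +30 → Dec 1, 1892 (160 left).
Dec has 31 days: +31 → Jan 1, 1893 (129 left).
Jan has 31 days: +31 → Feb 1, 1893 (98 left).
Feb has 28 days: +28 → Mar 1, 1893 (70 left).
Mar has 31 days: +31 → Apr 1, 1893 (39 left).
Apr has 30 days: +30 → May 1, 1893 (9 left).
+9 → May 10, 1893.

May 10, 1893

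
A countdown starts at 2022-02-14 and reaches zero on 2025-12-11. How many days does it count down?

1396

Feb 14, 2022 → Feb 14, 2023: 365 days.
Feb 14, 2023 → Feb 14, 2024: 365 days.
Feb 14, 2024 → Feb 14, 2025: 366 days (Feb 29, 2024 is in that span).
Feb 14, 2025 → Mar 14, 2025: 28 days (February has 28).
Mar 14, 2025 → Apr 14, 2025: 31 days (March has 31).
Apr 14, 2025 → May 14, 2025: 30 days (April has 30).
May 14, 2025 → Jun 14, 2025: 31 days (May has 31).
Jun 14, 2025 → Jul 14, 2025: 30 days (June has 30).
Jul 14, 2025 → Aug 14, 2025: 31 days (July has 31).
Aug 14, 2025 → Sep 14, 2025: 31 days (August has 31).
Sep 14, 2025 → Oct 14, 2025: 30 days (September has 30).
Oct 14, 2025 → Nov 14, 2025: 31 days (October has 31).
Nov 14, 2025 → Dec 11, 2025: 27 days.
Total: 1396 days.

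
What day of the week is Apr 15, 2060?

Thursday

January 1, 2060 is a Thursday.
Jan 1, 2060 → Feb 1, 2060: 31 days (January has 31).
Feb 1, 2060 → Mar 1, 2060: 29 days (February has 29).
Mar 1, 2060 → Apr 1, 2060: 31 days (March has 31).
Apr 1, 2060 → Apr 15, 2060: 14 days.
Total: 105 days.
105 mod 7 = 0, so Thursday + 0 = Thursday.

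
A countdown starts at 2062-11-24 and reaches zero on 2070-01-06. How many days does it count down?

2600

Nov 24, 2062 → Nov 24, 2063: 365 days.
Nov 24, 2063 → Nov 24, 2064: 366 days (Feb 29, 2064 is in that span).
Nov 24, 2064 → Nov 24, 2065: 365 days.
Nov 24, 2065 → Nov 24, 2066: 365 days.
Nov 24, 2066 → Nov 24, 2067: 365 days.
Nov 24, 2067 → Nov 24, 2068: 366 days (Feb 29, 2068 is in that span).
Nov 24, 2068 → Nov 24, 2069: 365 days.
Nov 24, 2069 → Dec 24, 2069: 30 days (November has 30).
Dec 24, 2069 → Jan 6, 2070: 13 days.
Total: 2600 days.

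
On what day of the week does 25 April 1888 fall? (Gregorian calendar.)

Doomsday rule: the anchor day for the 1800s is Friday. For year 88: 88÷12 = 7 r 4, and 4÷4 = 1, so 7+4+1 = 12.
Friday + 12 ≡ Wednesday — that's 1888's doomsday.
In April the doomsday date is Apr 4.
Apr 25 is 21 days after Apr 4; 21 mod 7 = 0, so Wednesday + 0 = Wednesday.

Wednesday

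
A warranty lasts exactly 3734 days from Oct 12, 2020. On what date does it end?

January 2, 2031

+365 (one year) → Oct 12, 2021 (3369 left).
+365 (one year) → Oct 12, 2022 (3004 left).
+365 (one year) → Oct 12, 2023 (2639 left).
+366 (one year; includes Feb 29, 2024) → Oct 12, 2024 (2273 left).
+365 (one year) → Oct 12, 2025 (1908 left).
+365 (one year) → Oct 12, 2026 (1543 left).
+365 (one year) → Oct 12, 2027 (1178 left).
+366 (one year; includes Feb 29, 2028) → Oct 12, 2028 (812 left).
+365 (one year) → Oct 12, 2029 (447 left).
+365 (one year) → Oct 12, 2030 (82 left).
Oct has 31 days: +20 → Nov 1, 2030 (62 left).
Nov has 30 days: +30 → Dec 1, 2030 (32 left).
Dec has 31 days: +31 → Jan 1, 2031 (1 left).
+1 → Jan 2, 2031.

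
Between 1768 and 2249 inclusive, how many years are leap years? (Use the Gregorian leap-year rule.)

Multiples of 4 in [1768,2249]: 121.
Of those, multiples of 100: 5 (not leap unless ÷400).
Multiples of 400: 1.
Leap years = 121 − 5 + 1 = 117.

117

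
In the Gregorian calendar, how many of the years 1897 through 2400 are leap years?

122

Multiples of 4 in [1897,2400]: 126.
Of those, multiples of 100: 6 (not leap unless ÷400).
Multiples of 400: 2.
Leap years = 126 − 6 + 2 = 122.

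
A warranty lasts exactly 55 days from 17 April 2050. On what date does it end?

June 11, 2050

Apr has 30 days: +14 → May 1, 2050 (41 left).
May has 31 days: +31 → Jun 1, 2050 (10 left).
+10 → Jun 11, 2050.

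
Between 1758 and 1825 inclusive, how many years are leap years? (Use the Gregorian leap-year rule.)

Multiples of 4 in [1758,1825]: 17.
Of those, multiples of 100: 1 (not leap unless ÷400).
Multiples of 400: 0.
Leap years = 17 − 1 + 0 = 16.

16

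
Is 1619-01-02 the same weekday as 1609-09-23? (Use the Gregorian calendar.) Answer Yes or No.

Yes

From Sep 23, 1609 to Jan 2, 1619 is 3388 days.
3388 mod 7 = 0, so they are the same weekday.
(Sep 23, 1609 is a Wednesday; Jan 2, 1619 is a Wednesday.)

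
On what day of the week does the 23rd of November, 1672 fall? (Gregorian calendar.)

Doomsday rule: the anchor day for the 1600s is Tuesday. For year 72: 72÷12 = 6 r 0, and 0÷4 = 0, so 6+0+0 = 6.
Tuesday + 6 ≡ Monday — that's 1672's doomsday.
In November the doomsday date is Nov 7.
Nov 23 is 16 days after Nov 7; 16 mod 7 = 2, so Monday + 2 = Wednesday.

Wednesday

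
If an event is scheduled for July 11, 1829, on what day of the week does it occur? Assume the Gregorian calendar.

Saturday

Doomsday rule: the anchor day for the 1800s is Friday. For year 29: 29÷12 = 2 r 5, and 5÷4 = 1, so 2+5+1 = 8.
Friday + 8 ≡ Saturday — that's 1829's doomsday.
In July the doomsday date is Jul 11.
Jul 11 is the doomsday itself: Saturday.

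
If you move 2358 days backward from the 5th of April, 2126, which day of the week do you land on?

First find the weekday of Apr 5, 2126. Doomsday rule: the anchor day for the 2100s is Sunday. For year 26: 26÷12 = 2 r 2, and 2÷4 = 0, so 2+2+0 = 4.
Sunday + 4 ≡ Thursday — that's 2126's doomsday.
In April the doomsday date is Apr 4.
Apr 5 is 1 day after Apr 4; 1 mod 7 = 1, so Thursday + 1 = Friday.
2358 mod 7 = 6, so 2358 days before a Friday is Friday − 6 = Saturday.

Saturday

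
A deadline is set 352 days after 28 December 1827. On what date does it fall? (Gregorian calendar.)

December 14, 1828

Dec has 31 days: +4 → Jan 1, 1828 (348 left).
Jan has 31 days: +31 → Feb 1, 1828 (317 left).
Feb has 29 days: +29 → Mar 1, 1828 (288 left).
Mar has 31 days: +31 → Apr 1, 1828 (257 left).
Apr has 30 days: +30 → May 1, 1828 (227 left).
May has 31 days: +31 → Jun 1, 1828 (196 left).
Jun has 30 days: +30 → Jul 1, 1828 (166 left).
Jul has 31 days: +31 → Aug 1, 1828 (135 left).
Aug has 31 days: +31 → Sep 1, 1828 (104 left).
Sep has 30 days: +30 → Oct 1, 1828 (74 left).
Oct has 31 days: +31 → Nov 1, 1828 (43 left).
Nov has 30 days: +30 → Dec 1, 1828 (13 left).
+13 → Dec 14, 1828.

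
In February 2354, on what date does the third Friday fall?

February 19, 2354

February 1, 2354 is a Monday.
The first Friday is therefore February 5 (4 days later).
The third Friday is 5 + 2×7 = February 19.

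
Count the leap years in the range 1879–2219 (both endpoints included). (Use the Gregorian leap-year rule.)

82

Multiples of 4 in [1879,2219]: 85.
Of those, multiples of 100: 4 (not leap unless ÷400).
Multiples of 400: 1.
Leap years = 85 − 4 + 1 = 82.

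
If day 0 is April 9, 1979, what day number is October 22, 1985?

Apr 9, 1979 → Apr 9, 1980: 366 days (Feb 29, 1980 is in that span).
Apr 9, 1980 → Apr 9, 1981: 365 days.
Apr 9, 1981 → Apr 9, 1982: 365 days.
Apr 9, 1982 → Apr 9, 1983: 365 days.
Apr 9, 1983 → Apr 9, 1984: 366 days (Feb 29, 1984 is in that span).
Apr 9, 1984 → Apr 9, 1985: 365 days.
Apr 9, 1985 → May 9, 1985: 30 days (April has 30).
May 9, 1985 → Jun 9, 1985: 31 days (May has 31).
Jun 9, 1985 → Jul 9, 1985: 30 days (June has 30).
Jul 9, 1985 → Aug 9, 1985: 31 days (July has 31).
Aug 9, 1985 → Sep 9, 1985: 31 days (August has 31).
Sep 9, 1985 → Oct 9, 1985: 30 days (September has 30).
Oct 9, 1985 → Oct 22, 1985: 13 days.
Total: 2388 days.

2388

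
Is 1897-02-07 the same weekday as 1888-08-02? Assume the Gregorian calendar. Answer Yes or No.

No

From Aug 2, 1888 to Feb 7, 1897 is 3111 days.
3111 mod 7 = 3, so they are different weekdays.
(Aug 2, 1888 is a Thursday; Feb 7, 1897 is a Sunday.)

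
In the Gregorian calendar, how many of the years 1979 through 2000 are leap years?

Multiples of 4 in [1979,2000]: 6.
Of those, multiples of 100: 1 (not leap unless ÷400).
Multiples of 400: 1.
Leap years = 6 − 1 + 1 = 6.

6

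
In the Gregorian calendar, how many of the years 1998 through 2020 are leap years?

Multiples of 4 in [1998,2020]: 6.
Of those, multiples of 100: 1 (not leap unless ÷400).
Multiples of 400: 1.
Leap years = 6 − 1 + 1 = 6.

6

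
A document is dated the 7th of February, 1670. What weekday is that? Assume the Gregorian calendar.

Friday

Doomsday rule: the anchor day for the 1600s is Tuesday. For year 70: 70÷12 = 5 r 10, and 10÷4 = 2, so 5+10+2 = 17.
Tuesday + 17 ≡ Friday — that's 1670's doomsday.
In February the doomsday date is Feb 28 (1670 is not a leap year).
Feb 7 is 21 days before Feb 28; 21 mod 7 = 0, so Friday − 0 = Friday.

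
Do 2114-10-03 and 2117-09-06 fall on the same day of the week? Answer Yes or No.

No

From Oct 3, 2114 to Sep 6, 2117 is 1069 days.
1069 mod 7 = 5, so they are different weekdays.
(Oct 3, 2114 is a Wednesday; Sep 6, 2117 is a Monday.)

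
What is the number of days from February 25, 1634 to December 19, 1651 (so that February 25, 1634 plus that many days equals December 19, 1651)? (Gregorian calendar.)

Feb 25, 1634 → Feb 25, 1635: 365 days.
Feb 25, 1635 → Feb 25, 1636: 365 days.
Feb 25, 1636 → Feb 25, 1637: 366 days (Feb 29, 1636 is in that span).
Feb 25, 1637 → Feb 25, 1638: 365 days.
Feb 25, 1638 → Feb 25, 1639: 365 days.
Feb 25, 1639 → Feb 25, 1640: 365 days.
Feb 25, 1640 → Feb 25, 1641: 366 days (Feb 29, 1640 is in that span).
Feb 25, 1641 → Feb 25, 1642: 365 days.
Feb 25, 1642 → Feb 25, 1643: 365 days.
Feb 25, 1643 → Feb 25, 1644: 365 days.
Feb 25, 1644 → Feb 25, 1645: 366 days (Feb 29, 1644 is in that span).
Feb 25, 1645 → Feb 25, 1646: 365 days.
Feb 25, 1646 → Feb 25, 1647: 365 days.
Feb 25, 1647 → Feb 25, 1648: 365 days.
Feb 25, 1648 → Feb 25, 1649: 366 days (Feb 29, 1648 is in that span).
Feb 25, 1649 → Feb 25, 1650: 365 days.
Feb 25, 1650 → Feb 25, 1651: 365 days.
Feb 25, 1651 → Mar 25, 1651: 28 days (February has 28).
Mar 25, 1651 → Apr 25, 1651: 31 days (March has 31).
Apr 25, 1651 → May 25, 1651: 30 days (April has 30).
May 25, 1651 → Jun 25, 1651: 31 days (May has 31).
Jun 25, 1651 → Jul 25, 1651: 30 days (June has 30).
Jul 25, 1651 → Aug 25, 1651: 31 days (July has 31).
Aug 25, 1651 → Sep 25, 1651: 31 days (August has 31).
Sep 25, 1651 → Oct 25, 1651: 30 days (September has 30).
Oct 25, 1651 → Nov 25, 1651: 31 days (October has 31).
Nov 25, 1651 → Dec 19, 1651: 24 days.
Total: 6506 days.

6506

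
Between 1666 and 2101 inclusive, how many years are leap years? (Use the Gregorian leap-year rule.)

105

Multiples of 4 in [1666,2101]: 109.
Of those, multiples of 100: 5 (not leap unless ÷400).
Multiples of 400: 1.
Leap years = 109 − 5 + 1 = 105.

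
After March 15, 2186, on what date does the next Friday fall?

Mar 15, 2186 is a Wednesday.
From Wednesday to the next Friday is 2 days.
Mar 15, 2186 + 2 = Mar 17, 2186.

March 17, 2186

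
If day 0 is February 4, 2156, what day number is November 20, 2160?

1751

Feb 4, 2156 → Feb 4, 2157: 366 days (Feb 29, 2156 is in that span).
Feb 4, 2157 → Feb 4, 2158: 365 days.
Feb 4, 2158 → Feb 4, 2159: 365 days.
Feb 4, 2159 → Feb 4, 2160: 365 days.
Feb 4, 2160 → Mar 4, 2160: 29 days (February has 29).
Mar 4, 2160 → Apr 4, 2160: 31 days (March has 31).
Apr 4, 2160 → May 4, 2160: 30 days (April has 30).
May 4, 2160 → Jun 4, 2160: 31 days (May has 31).
Jun 4, 2160 → Jul 4, 2160: 30 days (June has 30).
Jul 4, 2160 → Aug 4, 2160: 31 days (July has 31).
Aug 4, 2160 → Sep 4, 2160: 31 days (August has 31).
Sep 4, 2160 → Oct 4, 2160: 30 days (September has 30).
Oct 4, 2160 → Nov 4, 2160: 31 days (October has 31).
Nov 4, 2160 → Nov 20, 2160: 16 days.
Total: 1751 days.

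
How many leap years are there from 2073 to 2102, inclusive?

Multiples of 4 in [2073,2102]: 7.
Of those, multiples of 100: 1 (not leap unless ÷400).
Multiples of 400: 0.
Leap years = 7 − 1 + 0 = 6.

6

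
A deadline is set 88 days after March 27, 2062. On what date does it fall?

Mar has 31 days: +5 → Apr 1, 2062 (83 left).
Apr has 30 days: +30 → May 1, 2062 (53 left).
May has 31 days: +31 → Jun 1, 2062 (22 left).
+22 → Jun 23, 2062.

June 23, 2062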